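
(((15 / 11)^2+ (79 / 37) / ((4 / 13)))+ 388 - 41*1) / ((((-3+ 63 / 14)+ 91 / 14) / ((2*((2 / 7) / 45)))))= 2123881 / 3760680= 0.56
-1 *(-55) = 55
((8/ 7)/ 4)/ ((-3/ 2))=-4/ 21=-0.19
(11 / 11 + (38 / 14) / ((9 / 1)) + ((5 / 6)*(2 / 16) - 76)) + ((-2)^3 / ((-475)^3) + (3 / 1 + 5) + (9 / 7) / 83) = -596973600190063 / 8966427750000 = -66.58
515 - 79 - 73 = 363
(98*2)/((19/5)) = 980/19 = 51.58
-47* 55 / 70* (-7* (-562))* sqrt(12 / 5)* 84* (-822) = 20062172592* sqrt(15) / 5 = 15540092067.51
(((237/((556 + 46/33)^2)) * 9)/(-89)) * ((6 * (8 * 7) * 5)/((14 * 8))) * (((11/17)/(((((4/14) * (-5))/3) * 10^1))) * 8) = 1609726041/1279768160170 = 0.00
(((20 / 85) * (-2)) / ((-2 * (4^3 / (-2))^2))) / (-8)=-1 / 34816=-0.00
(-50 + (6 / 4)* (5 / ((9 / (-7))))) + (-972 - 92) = -6719 / 6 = -1119.83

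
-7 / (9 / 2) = -14 / 9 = -1.56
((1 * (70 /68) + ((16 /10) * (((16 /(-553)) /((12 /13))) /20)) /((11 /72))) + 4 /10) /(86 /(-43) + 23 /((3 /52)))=21917943 /6152954500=0.00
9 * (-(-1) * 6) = 54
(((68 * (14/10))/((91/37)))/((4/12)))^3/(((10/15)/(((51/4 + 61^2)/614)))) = 240841969015932/16861975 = 14283141.15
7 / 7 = 1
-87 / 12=-29 / 4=-7.25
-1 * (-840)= 840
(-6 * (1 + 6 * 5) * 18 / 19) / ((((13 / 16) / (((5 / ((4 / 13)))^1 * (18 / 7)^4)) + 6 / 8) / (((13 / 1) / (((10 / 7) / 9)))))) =-575690903424 / 29963779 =-19212.89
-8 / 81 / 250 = -4 / 10125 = -0.00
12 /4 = 3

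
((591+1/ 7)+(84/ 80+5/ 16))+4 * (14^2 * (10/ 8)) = 880603/ 560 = 1572.51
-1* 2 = -2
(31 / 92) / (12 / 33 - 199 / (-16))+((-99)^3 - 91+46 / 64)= -1609107225635 / 1658208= -970389.25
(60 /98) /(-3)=-0.20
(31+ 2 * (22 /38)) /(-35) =-611 /665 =-0.92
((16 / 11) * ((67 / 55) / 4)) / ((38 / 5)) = 134 / 2299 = 0.06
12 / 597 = 4 / 199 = 0.02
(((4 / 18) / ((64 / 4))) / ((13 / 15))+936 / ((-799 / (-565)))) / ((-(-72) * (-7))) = -23571725 / 17948736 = -1.31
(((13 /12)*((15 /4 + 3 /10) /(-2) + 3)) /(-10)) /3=-169 /4800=-0.04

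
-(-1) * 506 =506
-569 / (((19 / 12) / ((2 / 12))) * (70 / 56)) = -4552 / 95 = -47.92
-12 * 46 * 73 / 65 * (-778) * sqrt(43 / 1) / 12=2612524 * sqrt(43) / 65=263561.01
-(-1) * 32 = 32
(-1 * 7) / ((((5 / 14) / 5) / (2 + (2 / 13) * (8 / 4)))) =-2940 / 13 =-226.15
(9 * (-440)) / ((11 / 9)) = -3240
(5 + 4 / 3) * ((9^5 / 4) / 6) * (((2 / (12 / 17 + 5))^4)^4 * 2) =99386253607383140892229287936 / 61425365346268570446197767595521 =0.00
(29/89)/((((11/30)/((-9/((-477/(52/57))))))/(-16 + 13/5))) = -202072/985853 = -0.20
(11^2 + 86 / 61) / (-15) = -2489 / 305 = -8.16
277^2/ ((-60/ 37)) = -2838973/ 60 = -47316.22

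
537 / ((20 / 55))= 5907 / 4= 1476.75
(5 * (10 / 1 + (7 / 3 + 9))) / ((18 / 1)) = 160 / 27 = 5.93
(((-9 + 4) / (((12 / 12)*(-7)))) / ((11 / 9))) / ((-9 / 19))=-95 / 77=-1.23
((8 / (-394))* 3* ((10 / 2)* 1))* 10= -600 / 197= -3.05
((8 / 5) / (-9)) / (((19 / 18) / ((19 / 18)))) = -8 / 45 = -0.18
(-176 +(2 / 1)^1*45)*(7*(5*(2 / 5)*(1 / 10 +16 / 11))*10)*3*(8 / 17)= -4941216 / 187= -26423.61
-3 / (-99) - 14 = -461 / 33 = -13.97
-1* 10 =-10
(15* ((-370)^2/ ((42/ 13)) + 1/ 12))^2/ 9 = 35192717199025/ 784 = 44888669896.72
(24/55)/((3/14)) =112/55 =2.04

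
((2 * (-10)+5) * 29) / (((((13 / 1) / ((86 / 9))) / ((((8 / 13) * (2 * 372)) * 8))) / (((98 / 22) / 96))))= -303070880 / 5577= -54342.99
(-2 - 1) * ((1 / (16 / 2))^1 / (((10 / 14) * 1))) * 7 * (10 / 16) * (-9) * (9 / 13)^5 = 78121827 / 23762752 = 3.29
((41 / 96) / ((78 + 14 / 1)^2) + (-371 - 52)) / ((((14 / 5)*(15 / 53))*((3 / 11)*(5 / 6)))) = -200380639393 / 85317120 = -2348.66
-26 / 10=-13 / 5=-2.60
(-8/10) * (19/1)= -76/5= -15.20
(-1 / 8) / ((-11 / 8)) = 1 / 11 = 0.09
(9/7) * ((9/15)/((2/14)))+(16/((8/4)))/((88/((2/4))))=599/110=5.45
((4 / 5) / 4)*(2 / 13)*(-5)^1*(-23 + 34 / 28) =305 / 91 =3.35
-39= -39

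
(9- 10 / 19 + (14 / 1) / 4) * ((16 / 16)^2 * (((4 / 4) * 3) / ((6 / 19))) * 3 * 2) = 1365 / 2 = 682.50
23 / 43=0.53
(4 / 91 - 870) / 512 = -1.70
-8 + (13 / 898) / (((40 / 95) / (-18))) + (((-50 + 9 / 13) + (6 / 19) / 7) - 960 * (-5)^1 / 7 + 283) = 5656789233 / 6210568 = 910.83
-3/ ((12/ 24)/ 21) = -126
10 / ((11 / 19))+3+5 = 278 / 11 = 25.27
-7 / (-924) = 1 / 132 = 0.01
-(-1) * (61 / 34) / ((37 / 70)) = 2135 / 629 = 3.39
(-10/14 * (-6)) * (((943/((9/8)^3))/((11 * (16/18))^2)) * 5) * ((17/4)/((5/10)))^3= 91164.09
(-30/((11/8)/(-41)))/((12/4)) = 3280/11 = 298.18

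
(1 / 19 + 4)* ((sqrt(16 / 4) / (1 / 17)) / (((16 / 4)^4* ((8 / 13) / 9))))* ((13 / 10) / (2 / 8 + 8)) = 60333 / 48640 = 1.24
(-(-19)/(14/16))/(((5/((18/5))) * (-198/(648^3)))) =-41358864384/1925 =-21485124.36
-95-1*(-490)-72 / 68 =6697 / 17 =393.94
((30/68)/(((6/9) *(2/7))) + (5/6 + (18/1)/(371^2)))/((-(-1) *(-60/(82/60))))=-7251917189/101083550400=-0.07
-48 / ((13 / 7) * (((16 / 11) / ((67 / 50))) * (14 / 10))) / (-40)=2211 / 5200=0.43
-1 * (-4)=4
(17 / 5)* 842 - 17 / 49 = 701301 / 245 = 2862.45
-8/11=-0.73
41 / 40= 1.02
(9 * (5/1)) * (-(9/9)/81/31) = -5/279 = -0.02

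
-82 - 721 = -803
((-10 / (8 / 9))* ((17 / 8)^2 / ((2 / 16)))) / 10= -2601 / 64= -40.64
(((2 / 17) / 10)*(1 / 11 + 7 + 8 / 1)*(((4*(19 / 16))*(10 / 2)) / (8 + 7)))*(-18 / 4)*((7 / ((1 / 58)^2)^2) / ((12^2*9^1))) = -7807674959 / 100980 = -77319.02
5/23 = 0.22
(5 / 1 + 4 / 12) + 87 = 277 / 3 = 92.33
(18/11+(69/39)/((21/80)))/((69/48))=402464/69069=5.83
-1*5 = -5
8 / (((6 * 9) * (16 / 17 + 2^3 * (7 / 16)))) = 136 / 4077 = 0.03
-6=-6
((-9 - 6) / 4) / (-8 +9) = -3.75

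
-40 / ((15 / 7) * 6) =-28 / 9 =-3.11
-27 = -27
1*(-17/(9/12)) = -68/3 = -22.67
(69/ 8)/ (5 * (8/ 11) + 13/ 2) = 759/ 892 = 0.85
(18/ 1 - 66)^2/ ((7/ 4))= 9216/ 7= 1316.57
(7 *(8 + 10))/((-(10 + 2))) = -21/2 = -10.50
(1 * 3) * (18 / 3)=18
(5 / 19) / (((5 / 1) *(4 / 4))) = 1 / 19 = 0.05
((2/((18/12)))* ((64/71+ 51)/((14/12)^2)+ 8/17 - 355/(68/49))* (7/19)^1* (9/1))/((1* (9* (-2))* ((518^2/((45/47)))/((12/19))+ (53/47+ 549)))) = 108679268655/905056829458082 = 0.00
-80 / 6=-40 / 3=-13.33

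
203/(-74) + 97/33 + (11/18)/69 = 0.21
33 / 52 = 0.63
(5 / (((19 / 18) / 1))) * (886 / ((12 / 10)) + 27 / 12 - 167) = 103245 / 38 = 2716.97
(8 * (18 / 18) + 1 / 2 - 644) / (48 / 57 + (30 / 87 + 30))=-700321 / 34368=-20.38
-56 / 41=-1.37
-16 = -16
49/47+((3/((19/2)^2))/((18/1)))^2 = 57471749/55125783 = 1.04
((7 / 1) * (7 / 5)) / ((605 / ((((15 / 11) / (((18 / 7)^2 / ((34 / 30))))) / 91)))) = 5831 / 140154300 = 0.00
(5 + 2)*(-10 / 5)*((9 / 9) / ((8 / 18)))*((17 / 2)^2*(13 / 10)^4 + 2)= -6563.13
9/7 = 1.29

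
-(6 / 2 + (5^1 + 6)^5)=-161054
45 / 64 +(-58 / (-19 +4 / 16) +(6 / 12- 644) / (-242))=340853 / 52800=6.46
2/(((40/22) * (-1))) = -11/10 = -1.10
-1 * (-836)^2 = -698896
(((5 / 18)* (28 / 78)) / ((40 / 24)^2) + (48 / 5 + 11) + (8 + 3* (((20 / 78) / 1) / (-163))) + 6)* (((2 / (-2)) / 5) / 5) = -1100752 / 794625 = -1.39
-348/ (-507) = 116/ 169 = 0.69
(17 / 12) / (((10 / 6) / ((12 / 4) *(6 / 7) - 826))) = -24497 / 35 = -699.91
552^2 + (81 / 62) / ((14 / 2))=132241617 / 434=304704.19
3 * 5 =15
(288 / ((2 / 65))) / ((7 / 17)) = 159120 / 7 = 22731.43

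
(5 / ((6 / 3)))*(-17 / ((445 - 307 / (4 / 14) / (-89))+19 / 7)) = -10591 / 114579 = -0.09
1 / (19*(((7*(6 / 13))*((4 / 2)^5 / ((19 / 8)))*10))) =13 / 107520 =0.00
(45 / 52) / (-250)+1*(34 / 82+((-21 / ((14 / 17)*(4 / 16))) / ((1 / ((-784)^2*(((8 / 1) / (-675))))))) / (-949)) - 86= -4679343533 / 5387400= -868.57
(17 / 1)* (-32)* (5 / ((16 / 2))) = -340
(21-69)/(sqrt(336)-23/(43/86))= 48 * sqrt(21)/445+552/445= 1.73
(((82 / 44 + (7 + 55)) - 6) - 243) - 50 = -5173 / 22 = -235.14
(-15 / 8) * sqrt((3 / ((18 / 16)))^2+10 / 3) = -5 * sqrt(94) / 8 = -6.06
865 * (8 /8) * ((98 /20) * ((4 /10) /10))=169.54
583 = 583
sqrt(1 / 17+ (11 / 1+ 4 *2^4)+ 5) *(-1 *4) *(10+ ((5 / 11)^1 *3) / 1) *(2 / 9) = -1000 *sqrt(23137) / 1683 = -90.38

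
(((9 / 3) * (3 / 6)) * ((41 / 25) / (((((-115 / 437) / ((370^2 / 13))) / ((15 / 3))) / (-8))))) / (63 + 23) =45786.81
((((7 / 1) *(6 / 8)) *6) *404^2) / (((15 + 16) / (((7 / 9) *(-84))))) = -10835436.39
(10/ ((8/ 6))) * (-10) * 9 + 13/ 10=-6737/ 10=-673.70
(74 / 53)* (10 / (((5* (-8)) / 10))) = -185 / 53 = -3.49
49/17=2.88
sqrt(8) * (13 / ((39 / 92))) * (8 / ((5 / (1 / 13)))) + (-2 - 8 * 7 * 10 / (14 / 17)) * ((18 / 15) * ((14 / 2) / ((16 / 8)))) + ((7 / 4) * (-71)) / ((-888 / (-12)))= -4241797 / 1480 + 1472 * sqrt(2) / 195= -2855.40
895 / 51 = 17.55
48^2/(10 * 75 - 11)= 2304/739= 3.12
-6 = -6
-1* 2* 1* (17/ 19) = -34/ 19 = -1.79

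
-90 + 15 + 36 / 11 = -789 / 11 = -71.73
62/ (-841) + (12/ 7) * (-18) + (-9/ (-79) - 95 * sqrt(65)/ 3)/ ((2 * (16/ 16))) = -95 * sqrt(65)/ 6 - 28717237/ 930146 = -158.53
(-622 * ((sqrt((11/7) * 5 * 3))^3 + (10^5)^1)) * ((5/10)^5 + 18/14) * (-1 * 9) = 136241325 * sqrt(1155)/5488 + 5160656250/7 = 738080302.67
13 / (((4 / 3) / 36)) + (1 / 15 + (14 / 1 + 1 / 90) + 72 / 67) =2207899 / 6030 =366.15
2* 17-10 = 24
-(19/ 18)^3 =-6859/ 5832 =-1.18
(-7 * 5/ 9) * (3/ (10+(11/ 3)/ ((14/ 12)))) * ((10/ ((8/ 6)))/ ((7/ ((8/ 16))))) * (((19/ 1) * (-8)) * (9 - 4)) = 16625/ 46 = 361.41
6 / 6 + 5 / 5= 2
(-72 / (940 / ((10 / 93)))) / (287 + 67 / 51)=-153 / 5355932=-0.00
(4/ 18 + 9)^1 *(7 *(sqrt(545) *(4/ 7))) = 332 *sqrt(545)/ 9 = 861.18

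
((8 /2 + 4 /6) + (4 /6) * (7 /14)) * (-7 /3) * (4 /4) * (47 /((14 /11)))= -2585 /6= -430.83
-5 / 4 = -1.25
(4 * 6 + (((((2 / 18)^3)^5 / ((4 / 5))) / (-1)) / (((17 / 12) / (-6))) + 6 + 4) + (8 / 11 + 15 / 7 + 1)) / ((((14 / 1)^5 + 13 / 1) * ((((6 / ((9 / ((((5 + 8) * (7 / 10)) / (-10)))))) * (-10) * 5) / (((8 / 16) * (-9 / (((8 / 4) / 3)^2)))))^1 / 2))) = -567024177788663731 / 12062867816244218335362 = -0.00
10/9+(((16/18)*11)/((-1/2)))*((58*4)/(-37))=4578/37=123.73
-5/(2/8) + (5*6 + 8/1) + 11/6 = 19.83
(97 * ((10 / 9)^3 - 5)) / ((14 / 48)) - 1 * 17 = -2081437 / 1701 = -1223.65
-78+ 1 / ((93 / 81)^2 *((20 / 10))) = -149187 / 1922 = -77.62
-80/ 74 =-40/ 37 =-1.08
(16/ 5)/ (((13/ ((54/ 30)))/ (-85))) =-2448/ 65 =-37.66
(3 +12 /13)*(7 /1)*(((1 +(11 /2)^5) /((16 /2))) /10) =4423587 /2560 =1727.96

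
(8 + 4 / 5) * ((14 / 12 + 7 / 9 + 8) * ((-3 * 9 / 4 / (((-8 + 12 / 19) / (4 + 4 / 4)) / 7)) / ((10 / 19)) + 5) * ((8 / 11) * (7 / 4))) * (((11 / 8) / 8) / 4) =145369301 / 460800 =315.47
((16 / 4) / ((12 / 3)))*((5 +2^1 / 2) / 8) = 3 / 4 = 0.75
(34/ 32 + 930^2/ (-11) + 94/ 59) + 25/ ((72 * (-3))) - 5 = -22045260911/ 280368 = -78629.73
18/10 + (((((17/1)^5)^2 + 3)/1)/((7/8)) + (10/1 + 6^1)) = 11519965145529/5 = 2303993029105.80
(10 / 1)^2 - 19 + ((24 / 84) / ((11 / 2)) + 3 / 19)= 118810 / 1463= 81.21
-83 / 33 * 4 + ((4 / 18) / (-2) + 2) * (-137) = -26615 / 99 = -268.84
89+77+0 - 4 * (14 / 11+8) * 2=1010 / 11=91.82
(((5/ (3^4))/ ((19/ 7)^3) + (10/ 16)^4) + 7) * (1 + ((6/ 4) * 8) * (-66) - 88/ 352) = -5661.93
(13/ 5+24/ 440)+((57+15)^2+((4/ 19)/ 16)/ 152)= 3295392887/ 635360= 5186.65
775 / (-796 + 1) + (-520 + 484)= -5879 / 159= -36.97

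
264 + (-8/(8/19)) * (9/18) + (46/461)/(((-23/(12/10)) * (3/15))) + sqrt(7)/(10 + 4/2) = sqrt(7)/12 + 234625/922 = 254.69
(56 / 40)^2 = 1.96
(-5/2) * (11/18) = -55/36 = -1.53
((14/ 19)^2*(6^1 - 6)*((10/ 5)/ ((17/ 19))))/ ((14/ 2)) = 0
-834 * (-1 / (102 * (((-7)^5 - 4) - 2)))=-139 / 285821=-0.00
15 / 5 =3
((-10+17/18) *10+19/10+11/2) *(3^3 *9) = -101034/5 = -20206.80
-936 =-936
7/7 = 1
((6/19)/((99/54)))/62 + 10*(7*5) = 2267668/6479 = 350.00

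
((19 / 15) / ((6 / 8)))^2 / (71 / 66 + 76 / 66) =127072 / 99225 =1.28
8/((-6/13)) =-52/3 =-17.33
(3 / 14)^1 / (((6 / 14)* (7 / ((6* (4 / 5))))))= 12 / 35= 0.34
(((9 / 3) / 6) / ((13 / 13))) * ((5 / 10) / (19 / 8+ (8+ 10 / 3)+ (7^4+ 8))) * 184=1104 / 58145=0.02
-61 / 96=-0.64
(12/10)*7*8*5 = 336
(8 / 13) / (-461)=-8 / 5993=-0.00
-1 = -1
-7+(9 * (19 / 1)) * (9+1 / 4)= 6299 / 4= 1574.75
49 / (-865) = -49 / 865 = -0.06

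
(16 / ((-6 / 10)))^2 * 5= 32000 / 9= 3555.56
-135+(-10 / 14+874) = 5168 / 7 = 738.29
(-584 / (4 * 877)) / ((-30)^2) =-73 / 394650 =-0.00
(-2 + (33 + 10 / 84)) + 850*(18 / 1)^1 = 15331.12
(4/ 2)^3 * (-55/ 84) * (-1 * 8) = 880/ 21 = 41.90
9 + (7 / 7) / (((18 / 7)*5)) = 817 / 90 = 9.08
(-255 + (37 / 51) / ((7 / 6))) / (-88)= 30271 / 10472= 2.89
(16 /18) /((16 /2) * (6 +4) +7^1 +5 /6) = 16 /1581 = 0.01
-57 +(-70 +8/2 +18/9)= -121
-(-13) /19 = 13 /19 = 0.68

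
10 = 10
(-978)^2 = 956484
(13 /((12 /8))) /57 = 26 /171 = 0.15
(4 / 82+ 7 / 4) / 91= 295 / 14924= 0.02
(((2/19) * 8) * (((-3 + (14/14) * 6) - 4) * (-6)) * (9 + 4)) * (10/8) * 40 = 62400/19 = 3284.21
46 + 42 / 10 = 251 / 5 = 50.20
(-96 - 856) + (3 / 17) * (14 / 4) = -32347 / 34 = -951.38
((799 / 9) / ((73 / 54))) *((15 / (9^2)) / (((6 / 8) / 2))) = 63920 / 1971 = 32.43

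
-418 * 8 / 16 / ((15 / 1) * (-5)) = 209 / 75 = 2.79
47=47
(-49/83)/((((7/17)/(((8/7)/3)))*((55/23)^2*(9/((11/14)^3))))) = -98923/19216575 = -0.01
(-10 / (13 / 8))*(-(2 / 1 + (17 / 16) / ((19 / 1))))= 3125 / 247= 12.65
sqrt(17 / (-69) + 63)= sqrt(298770) / 69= 7.92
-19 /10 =-1.90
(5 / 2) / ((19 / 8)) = 20 / 19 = 1.05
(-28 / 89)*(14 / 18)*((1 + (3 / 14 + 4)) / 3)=-1022 / 2403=-0.43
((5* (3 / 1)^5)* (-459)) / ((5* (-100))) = 111537 / 100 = 1115.37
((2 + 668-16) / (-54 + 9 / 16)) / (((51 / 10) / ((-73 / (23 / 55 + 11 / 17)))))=7002160 / 42579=164.45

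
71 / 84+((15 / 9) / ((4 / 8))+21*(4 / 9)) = 1135 / 84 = 13.51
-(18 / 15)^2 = -36 / 25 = -1.44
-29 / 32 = -0.91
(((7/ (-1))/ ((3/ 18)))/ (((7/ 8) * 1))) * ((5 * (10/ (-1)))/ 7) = 2400/ 7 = 342.86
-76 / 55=-1.38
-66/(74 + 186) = -33/130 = -0.25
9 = 9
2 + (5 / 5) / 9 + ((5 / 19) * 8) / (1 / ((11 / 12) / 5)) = 427 / 171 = 2.50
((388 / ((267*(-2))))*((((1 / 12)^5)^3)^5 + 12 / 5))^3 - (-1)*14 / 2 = 330268807838706835469824318365966853472787938925737062011013847363113956425228088065894782729447696893765820844269462674002933191630165697734111653879430625531129650724644478136958316578350308338693739643297706672237520922739126954803914730490312210147 / 194596117351122813746210608320430552704932309588902535298760009701676158186540294180535945143946338245723674341611274633001542646813974285329394702261192449067621458569904748050768776931167819158584436853048924236981412234511578627404316998258130944000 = 1.70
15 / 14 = 1.07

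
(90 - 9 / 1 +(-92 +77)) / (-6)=-11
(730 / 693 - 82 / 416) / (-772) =-123427 / 111279168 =-0.00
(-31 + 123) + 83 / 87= 8087 / 87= 92.95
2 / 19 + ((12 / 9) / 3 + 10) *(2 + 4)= 3578 / 57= 62.77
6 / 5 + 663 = 3321 / 5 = 664.20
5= 5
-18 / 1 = -18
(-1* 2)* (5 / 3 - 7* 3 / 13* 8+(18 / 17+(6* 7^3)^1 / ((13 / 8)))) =-1665806 / 663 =-2512.53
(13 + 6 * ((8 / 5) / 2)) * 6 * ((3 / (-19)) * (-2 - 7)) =14418 / 95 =151.77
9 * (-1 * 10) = -90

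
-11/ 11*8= -8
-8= -8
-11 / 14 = -0.79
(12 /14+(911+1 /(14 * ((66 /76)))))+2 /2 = 30127 /33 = 912.94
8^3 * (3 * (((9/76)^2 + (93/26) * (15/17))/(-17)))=-388479456/1356277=-286.43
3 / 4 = 0.75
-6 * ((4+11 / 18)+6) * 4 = -764 / 3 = -254.67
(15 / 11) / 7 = 15 / 77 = 0.19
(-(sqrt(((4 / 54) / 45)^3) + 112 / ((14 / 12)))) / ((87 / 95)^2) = -288800 / 2523 - 722 * sqrt(30) / 49660209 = -114.47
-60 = -60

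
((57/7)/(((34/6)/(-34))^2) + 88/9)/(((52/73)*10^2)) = 26791/6300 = 4.25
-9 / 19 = -0.47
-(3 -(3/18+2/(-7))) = -131/42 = -3.12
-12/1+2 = -10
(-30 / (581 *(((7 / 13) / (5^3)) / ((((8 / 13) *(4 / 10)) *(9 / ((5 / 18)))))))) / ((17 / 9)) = -50.61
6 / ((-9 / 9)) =-6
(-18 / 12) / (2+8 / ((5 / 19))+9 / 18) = -15 / 329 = -0.05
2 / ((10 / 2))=2 / 5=0.40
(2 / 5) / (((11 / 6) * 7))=12 / 385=0.03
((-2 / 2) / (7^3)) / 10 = -1 / 3430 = -0.00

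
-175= -175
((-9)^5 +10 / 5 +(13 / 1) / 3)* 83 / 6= -7350812 / 9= -816756.89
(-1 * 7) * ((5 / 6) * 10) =-175 / 3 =-58.33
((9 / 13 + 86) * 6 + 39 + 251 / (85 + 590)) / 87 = 6.43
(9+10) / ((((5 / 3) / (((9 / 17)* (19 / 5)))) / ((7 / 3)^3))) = 123823 / 425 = 291.35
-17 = -17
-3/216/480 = -1/34560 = -0.00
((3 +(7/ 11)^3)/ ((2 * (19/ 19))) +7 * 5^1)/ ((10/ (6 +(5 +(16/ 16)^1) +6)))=438777/ 6655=65.93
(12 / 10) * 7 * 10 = 84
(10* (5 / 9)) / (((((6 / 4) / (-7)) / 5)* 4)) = -875 / 27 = -32.41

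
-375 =-375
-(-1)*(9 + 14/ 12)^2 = 3721/ 36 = 103.36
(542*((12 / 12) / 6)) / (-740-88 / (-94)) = -12737 / 104208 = -0.12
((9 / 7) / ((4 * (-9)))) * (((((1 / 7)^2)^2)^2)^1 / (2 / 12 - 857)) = 3 / 414915787174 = 0.00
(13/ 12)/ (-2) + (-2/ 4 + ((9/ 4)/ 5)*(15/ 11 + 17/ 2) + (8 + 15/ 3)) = 5411/ 330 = 16.40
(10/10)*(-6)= -6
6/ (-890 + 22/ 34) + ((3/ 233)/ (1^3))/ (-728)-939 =-14249262381/ 15174824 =-939.01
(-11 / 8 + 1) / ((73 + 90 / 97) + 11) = -97 / 21968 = -0.00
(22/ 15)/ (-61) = -22/ 915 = -0.02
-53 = -53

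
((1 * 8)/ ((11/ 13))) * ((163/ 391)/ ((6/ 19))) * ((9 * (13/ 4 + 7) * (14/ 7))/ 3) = 3301402/ 4301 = 767.59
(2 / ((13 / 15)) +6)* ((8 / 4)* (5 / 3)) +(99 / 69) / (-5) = 27.41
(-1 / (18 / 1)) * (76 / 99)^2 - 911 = -80361287 / 88209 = -911.03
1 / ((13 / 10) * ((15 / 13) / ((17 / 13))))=34 / 39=0.87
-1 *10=-10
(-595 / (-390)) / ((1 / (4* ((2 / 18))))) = 238 / 351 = 0.68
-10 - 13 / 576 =-5773 / 576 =-10.02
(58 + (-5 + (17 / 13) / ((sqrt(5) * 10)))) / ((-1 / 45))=-2385 - 153 * sqrt(5) / 130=-2387.63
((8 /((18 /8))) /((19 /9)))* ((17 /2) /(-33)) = -272 /627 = -0.43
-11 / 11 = -1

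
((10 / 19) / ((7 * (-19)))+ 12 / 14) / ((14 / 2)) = 44 / 361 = 0.12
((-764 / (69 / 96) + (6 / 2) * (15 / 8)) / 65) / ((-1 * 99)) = 0.16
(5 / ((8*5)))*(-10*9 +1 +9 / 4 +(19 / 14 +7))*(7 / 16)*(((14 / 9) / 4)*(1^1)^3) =-1.67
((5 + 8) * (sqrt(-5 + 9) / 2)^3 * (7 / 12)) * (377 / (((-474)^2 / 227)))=7787689 / 2696112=2.89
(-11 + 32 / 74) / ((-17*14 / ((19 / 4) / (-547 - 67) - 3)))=-169901 / 1272208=-0.13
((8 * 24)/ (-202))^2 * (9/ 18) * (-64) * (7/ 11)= -2064384/ 112211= -18.40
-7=-7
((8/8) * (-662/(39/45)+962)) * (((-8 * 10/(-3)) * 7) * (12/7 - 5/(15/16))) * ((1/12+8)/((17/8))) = -3038443520/5967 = -509207.90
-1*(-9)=9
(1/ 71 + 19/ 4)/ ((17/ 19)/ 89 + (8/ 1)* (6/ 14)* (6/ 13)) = 208200993/ 69594484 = 2.99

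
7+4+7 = 18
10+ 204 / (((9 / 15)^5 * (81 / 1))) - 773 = -4793543 / 6561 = -730.61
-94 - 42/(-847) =-11368/121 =-93.95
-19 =-19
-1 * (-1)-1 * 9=-8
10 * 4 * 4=160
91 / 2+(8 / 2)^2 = 61.50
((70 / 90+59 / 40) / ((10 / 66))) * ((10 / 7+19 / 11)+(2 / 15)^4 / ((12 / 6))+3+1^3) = 22622837701 / 212625000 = 106.40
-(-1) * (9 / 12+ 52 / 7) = 8.18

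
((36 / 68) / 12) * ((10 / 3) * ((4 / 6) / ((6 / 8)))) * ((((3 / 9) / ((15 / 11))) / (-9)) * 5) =-220 / 12393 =-0.02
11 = 11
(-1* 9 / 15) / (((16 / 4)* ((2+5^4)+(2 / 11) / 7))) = -231 / 965620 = -0.00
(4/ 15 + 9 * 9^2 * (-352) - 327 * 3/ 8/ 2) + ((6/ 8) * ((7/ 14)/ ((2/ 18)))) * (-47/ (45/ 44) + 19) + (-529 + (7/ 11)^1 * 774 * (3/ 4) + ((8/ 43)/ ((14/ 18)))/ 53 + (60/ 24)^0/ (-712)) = -192603221168909/ 749663376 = -256919.61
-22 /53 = -0.42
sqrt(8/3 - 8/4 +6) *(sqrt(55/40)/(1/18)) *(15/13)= 45 *sqrt(330)/13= 62.88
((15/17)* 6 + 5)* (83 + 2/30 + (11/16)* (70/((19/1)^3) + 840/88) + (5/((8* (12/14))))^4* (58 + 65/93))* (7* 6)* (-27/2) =-440646756078636905/710677561344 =-620037.52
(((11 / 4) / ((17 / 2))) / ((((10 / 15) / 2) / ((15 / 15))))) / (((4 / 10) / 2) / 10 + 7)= 275 / 1989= 0.14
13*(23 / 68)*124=9269 / 17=545.24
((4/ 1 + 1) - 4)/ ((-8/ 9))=-9/ 8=-1.12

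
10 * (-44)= -440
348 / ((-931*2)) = -174 / 931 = -0.19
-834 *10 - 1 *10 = -8350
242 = 242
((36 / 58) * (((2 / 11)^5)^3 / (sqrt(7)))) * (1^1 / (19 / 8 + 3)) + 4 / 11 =4718592 * sqrt(7) / 36463199270829217579 + 4 / 11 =0.36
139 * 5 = 695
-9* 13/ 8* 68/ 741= -51/ 38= -1.34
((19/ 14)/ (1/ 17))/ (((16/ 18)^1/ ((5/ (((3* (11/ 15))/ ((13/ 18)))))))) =104975/ 2464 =42.60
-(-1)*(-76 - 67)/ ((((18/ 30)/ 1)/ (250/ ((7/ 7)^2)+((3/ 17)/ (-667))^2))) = -59583.33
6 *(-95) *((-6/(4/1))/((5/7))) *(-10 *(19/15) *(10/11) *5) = -758100/11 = -68918.18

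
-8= -8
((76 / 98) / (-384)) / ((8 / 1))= -19 / 75264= -0.00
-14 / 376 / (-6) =7 / 1128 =0.01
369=369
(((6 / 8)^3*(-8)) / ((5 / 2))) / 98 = -27 / 1960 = -0.01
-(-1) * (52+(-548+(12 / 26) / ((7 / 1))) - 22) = -47132 / 91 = -517.93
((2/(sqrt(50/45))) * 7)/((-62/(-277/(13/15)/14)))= 4.89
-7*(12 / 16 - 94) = 2611 / 4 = 652.75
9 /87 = 3 /29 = 0.10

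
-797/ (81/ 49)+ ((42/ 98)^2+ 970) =1937062/ 3969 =488.05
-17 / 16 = -1.06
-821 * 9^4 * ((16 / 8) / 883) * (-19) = 204690078 / 883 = 231812.09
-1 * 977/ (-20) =977/ 20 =48.85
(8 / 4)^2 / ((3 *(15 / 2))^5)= 128 / 184528125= 0.00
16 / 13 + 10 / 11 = 306 / 143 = 2.14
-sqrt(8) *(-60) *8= 960 *sqrt(2)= 1357.65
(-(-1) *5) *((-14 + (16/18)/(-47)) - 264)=-588010/423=-1390.09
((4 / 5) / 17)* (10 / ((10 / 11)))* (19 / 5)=836 / 425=1.97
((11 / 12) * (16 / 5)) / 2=22 / 15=1.47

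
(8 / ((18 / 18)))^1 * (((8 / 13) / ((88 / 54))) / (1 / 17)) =7344 / 143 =51.36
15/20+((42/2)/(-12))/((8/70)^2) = -133.23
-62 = -62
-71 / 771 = -0.09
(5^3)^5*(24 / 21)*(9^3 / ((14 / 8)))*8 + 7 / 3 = 17085937500000343 / 147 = 116230867346941.11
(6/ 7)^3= 216/ 343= 0.63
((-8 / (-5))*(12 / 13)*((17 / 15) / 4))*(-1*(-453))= 189.56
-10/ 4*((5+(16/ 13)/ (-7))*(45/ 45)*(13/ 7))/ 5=-439/ 98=-4.48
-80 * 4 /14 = -160 /7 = -22.86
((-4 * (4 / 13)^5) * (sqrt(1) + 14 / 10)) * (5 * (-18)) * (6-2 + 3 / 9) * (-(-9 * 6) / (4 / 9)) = 35831808 / 28561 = 1254.57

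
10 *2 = 20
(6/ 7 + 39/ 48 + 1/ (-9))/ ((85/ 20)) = 1571/ 4284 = 0.37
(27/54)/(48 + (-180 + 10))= -1/244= -0.00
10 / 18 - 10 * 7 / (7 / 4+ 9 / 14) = -17305 / 603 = -28.70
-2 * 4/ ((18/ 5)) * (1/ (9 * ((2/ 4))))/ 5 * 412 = -3296/ 81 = -40.69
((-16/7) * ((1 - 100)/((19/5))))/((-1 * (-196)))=1980/6517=0.30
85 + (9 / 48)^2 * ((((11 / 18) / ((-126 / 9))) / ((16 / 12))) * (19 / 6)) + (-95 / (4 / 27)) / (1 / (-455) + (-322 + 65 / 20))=2894491478799 / 33266917376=87.01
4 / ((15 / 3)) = 4 / 5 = 0.80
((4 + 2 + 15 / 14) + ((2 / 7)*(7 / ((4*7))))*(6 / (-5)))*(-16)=-3912 / 35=-111.77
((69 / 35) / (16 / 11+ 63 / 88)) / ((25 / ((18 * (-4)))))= -437184 / 167125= -2.62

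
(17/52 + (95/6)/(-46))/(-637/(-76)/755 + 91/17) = -15119630/4693470873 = -0.00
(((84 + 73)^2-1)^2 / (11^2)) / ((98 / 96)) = 29161147392 / 5929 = 4918392.21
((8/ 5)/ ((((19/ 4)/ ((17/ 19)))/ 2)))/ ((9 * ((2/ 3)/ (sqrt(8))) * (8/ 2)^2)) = 68 * sqrt(2)/ 5415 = 0.02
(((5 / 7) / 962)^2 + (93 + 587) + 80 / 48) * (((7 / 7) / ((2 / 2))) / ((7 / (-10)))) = -973.81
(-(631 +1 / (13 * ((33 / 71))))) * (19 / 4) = -2572315 / 858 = -2998.04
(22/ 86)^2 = 121/ 1849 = 0.07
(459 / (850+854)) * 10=765 / 284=2.69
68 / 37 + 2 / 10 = 377 / 185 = 2.04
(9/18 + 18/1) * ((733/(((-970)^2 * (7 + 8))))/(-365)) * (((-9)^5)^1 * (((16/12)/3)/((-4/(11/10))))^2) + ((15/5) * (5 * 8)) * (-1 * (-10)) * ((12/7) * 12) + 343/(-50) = 59327958945501341/2403999500000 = 24678.86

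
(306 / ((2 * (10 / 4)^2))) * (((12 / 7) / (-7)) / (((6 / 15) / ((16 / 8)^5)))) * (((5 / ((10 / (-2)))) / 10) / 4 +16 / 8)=-1160352 / 1225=-947.23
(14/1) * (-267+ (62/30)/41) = -2298436/615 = -3737.29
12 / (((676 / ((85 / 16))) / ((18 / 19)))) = 2295 / 25688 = 0.09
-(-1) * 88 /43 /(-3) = -0.68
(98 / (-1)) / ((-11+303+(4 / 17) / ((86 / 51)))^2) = -90601 / 78901922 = -0.00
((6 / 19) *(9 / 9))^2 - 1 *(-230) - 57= 62489 / 361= 173.10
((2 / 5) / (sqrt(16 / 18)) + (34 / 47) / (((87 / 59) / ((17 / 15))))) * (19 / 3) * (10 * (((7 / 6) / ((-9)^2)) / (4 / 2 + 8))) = 133 * sqrt(2) / 4860 + 2267783 / 44713215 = 0.09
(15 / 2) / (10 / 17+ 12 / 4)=255 / 122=2.09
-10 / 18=-5 / 9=-0.56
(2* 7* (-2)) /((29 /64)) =-1792 /29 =-61.79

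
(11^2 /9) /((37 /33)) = 1331 /111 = 11.99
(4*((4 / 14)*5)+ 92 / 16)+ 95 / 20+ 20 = 507 / 14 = 36.21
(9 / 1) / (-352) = -9 / 352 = -0.03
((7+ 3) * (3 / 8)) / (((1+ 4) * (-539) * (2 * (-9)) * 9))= 1 / 116424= 0.00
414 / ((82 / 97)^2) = 1947663 / 3362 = 579.32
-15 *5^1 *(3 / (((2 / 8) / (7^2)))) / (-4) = 11025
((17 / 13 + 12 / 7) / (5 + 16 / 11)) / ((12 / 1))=3025 / 77532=0.04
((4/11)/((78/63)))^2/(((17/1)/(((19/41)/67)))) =33516/954947851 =0.00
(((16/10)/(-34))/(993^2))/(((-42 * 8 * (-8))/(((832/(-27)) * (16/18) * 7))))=208/61100526285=0.00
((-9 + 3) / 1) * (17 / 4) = -51 / 2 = -25.50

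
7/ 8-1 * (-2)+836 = 6711/ 8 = 838.88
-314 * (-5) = 1570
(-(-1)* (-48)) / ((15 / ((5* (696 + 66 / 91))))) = -1014432 / 91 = -11147.60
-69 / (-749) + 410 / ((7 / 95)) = 4167719 / 749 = 5564.38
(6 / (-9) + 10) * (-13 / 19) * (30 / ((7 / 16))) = -8320 / 19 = -437.89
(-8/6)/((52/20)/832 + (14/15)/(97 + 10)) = -136960/1217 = -112.54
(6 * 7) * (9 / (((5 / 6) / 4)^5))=3009871872 / 3125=963159.00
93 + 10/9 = 847/9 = 94.11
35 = 35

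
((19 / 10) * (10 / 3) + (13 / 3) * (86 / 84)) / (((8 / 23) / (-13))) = -405743 / 1008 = -402.52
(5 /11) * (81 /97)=405 /1067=0.38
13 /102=0.13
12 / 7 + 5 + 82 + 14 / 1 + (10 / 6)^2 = 6646 / 63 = 105.49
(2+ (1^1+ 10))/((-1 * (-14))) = 13/14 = 0.93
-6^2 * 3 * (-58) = 6264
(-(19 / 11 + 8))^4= 8952.91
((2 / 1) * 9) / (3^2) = 2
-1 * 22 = -22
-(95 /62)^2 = -9025 /3844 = -2.35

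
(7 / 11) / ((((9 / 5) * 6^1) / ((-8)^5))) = -1930.77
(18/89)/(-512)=-0.00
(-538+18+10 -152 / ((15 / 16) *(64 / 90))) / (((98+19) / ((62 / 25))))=-5084 / 325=-15.64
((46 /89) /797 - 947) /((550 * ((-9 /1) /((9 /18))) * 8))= 13434701 /1123578720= 0.01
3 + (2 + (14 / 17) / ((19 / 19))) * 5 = 291 / 17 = 17.12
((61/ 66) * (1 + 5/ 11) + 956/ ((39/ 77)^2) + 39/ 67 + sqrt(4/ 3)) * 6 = 4 * sqrt(3) + 91950471478/ 4110249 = 22377.95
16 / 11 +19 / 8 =337 / 88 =3.83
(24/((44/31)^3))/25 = 89373/266200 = 0.34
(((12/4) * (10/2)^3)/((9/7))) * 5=4375/3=1458.33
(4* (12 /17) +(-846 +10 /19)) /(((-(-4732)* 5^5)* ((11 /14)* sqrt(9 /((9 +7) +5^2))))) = -136088* sqrt(41) /5629284375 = -0.00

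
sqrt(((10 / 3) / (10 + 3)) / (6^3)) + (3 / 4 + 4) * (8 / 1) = sqrt(65) / 234 + 38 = 38.03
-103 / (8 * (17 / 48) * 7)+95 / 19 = -23 / 119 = -0.19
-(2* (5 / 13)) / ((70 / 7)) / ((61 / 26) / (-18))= 36 / 61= 0.59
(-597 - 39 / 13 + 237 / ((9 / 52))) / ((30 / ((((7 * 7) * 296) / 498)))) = 8368808 / 11205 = 746.88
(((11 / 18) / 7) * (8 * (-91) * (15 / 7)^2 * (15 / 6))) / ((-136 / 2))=10.73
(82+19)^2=10201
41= 41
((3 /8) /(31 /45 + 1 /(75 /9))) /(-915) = -45 /88816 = -0.00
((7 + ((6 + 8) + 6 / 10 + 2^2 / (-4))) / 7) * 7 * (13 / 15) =1339 / 75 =17.85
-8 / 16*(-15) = 15 / 2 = 7.50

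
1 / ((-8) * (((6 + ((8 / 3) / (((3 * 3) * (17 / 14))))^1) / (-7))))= 3213 / 22928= 0.14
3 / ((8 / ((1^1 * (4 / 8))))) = 3 / 16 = 0.19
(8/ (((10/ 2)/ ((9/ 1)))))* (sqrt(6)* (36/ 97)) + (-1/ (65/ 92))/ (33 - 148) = 4/ 325 + 2592* sqrt(6)/ 485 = 13.10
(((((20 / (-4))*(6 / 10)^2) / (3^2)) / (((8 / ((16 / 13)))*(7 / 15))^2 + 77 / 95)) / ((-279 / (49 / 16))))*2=665 / 1516334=0.00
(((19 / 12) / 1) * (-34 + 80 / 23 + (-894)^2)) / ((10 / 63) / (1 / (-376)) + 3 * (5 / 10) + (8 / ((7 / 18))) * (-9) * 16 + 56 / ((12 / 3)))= -3667154337 / 8712745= -420.90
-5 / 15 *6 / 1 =-2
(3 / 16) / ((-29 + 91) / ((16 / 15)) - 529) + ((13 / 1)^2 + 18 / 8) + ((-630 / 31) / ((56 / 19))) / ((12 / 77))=127.01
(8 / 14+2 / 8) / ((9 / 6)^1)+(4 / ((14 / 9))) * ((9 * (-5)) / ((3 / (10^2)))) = -161977 / 42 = -3856.60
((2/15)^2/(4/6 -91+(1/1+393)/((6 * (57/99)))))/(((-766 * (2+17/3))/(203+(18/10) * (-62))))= -8683/744360500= -0.00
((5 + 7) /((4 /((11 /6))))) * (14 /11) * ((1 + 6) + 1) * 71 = 3976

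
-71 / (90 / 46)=-1633 / 45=-36.29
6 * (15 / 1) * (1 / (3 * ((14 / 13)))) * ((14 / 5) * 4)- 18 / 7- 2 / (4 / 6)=2145 / 7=306.43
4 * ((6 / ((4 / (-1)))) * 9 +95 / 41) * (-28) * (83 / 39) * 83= 353763928 / 1599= 221240.73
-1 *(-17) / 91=17 / 91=0.19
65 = 65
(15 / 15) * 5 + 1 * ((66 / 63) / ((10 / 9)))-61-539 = -20792 / 35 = -594.06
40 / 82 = 20 / 41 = 0.49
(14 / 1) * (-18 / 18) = -14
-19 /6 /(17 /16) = -152 /51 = -2.98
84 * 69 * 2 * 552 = 6398784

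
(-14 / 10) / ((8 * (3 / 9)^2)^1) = -63 / 40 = -1.58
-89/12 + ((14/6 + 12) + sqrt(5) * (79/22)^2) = 35.75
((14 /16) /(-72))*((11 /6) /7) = -0.00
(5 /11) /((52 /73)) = 365 /572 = 0.64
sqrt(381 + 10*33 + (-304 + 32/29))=3*sqrt(38135)/29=20.20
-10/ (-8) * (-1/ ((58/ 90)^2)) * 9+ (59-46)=-14.09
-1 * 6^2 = -36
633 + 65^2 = 4858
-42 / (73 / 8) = -336 / 73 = -4.60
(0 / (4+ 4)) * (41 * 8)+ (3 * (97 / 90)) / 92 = 0.04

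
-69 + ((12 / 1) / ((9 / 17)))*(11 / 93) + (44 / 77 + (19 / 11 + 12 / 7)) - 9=-1531867 / 21483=-71.31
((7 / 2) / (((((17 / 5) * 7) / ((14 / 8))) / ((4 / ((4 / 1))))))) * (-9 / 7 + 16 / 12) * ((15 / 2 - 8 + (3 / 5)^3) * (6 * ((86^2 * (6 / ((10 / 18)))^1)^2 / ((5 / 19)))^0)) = -71 / 3400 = -0.02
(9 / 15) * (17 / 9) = 17 / 15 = 1.13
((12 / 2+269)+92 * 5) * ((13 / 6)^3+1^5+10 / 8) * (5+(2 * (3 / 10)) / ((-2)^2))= 13541101 / 288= 47017.71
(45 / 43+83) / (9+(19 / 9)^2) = 146367 / 23435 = 6.25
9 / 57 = 3 / 19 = 0.16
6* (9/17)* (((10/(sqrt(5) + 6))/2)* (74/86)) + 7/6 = 518267/135966 - 9990* sqrt(5)/22661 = 2.83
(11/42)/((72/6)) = 11/504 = 0.02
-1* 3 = -3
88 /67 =1.31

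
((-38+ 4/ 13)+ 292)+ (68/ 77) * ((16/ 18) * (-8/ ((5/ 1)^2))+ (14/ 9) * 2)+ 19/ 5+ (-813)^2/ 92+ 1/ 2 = 7445.55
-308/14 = -22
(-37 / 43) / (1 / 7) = -259 / 43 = -6.02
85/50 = 17/10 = 1.70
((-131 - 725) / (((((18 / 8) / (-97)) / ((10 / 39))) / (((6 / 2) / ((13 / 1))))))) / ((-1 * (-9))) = 3321280 / 13689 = 242.62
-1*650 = -650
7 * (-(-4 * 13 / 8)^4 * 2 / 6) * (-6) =199927 / 8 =24990.88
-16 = -16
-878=-878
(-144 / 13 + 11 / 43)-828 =-468901 / 559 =-838.82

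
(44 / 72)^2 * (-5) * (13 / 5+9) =-3509 / 162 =-21.66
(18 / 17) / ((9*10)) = 1 / 85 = 0.01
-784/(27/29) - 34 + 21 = -23087/27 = -855.07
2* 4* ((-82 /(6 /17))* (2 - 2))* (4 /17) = 0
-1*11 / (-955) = 11 / 955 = 0.01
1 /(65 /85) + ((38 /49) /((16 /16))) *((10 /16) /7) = 24559 /17836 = 1.38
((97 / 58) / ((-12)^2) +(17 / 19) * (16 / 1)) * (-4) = -2273587 / 39672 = -57.31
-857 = -857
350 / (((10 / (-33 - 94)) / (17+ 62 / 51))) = -4129405 / 51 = -80968.73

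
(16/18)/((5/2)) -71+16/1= -2459/45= -54.64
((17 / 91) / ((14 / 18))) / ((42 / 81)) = 4131 / 8918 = 0.46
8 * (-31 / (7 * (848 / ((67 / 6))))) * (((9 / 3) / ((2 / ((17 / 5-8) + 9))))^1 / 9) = -0.34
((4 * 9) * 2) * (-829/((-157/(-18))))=-1074384/157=-6843.21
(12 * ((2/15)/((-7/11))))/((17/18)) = -1584/595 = -2.66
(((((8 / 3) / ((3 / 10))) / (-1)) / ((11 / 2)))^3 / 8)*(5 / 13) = -2560000 / 12613887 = -0.20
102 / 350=51 / 175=0.29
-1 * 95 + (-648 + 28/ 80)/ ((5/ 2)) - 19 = -18653/ 50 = -373.06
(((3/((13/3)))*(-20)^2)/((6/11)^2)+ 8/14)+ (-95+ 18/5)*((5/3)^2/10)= 1483949/1638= 905.95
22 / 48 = 11 / 24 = 0.46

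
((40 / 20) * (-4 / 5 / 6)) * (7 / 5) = -0.37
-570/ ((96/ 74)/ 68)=-59755/ 2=-29877.50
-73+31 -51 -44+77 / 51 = -6910 / 51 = -135.49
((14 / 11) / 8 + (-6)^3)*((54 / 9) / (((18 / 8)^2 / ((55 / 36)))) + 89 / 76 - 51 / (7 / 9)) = 76843484471 / 5688144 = 13509.41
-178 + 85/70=-2475/14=-176.79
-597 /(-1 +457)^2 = -199 /69312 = -0.00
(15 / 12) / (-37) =-5 / 148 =-0.03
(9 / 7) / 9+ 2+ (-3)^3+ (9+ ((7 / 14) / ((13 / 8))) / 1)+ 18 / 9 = -1233 / 91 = -13.55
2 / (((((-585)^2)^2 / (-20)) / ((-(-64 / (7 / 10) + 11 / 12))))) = -15206 / 491895392625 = -0.00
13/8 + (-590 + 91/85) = -399367/680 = -587.30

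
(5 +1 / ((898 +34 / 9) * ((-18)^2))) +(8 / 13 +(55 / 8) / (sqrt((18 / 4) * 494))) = 55 * sqrt(247) / 5928 +21328861 / 3798288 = 5.76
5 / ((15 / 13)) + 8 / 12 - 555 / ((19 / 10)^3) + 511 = 2984244 / 6859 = 435.08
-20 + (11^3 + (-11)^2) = 1432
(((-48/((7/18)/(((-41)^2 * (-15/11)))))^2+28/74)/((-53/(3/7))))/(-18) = 8780457767427103/244162149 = 35961584.56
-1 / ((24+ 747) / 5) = -5 / 771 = -0.01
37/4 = 9.25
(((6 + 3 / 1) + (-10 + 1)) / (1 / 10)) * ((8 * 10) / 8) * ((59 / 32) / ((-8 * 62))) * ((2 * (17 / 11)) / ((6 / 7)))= 0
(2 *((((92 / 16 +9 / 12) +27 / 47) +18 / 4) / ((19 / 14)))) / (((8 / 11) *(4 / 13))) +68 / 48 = 831997 / 10716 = 77.64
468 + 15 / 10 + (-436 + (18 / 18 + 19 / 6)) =113 / 3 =37.67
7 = 7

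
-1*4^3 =-64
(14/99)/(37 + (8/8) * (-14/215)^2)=647150/169341579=0.00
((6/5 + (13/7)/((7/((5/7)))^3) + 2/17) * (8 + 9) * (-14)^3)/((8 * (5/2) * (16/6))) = -277124823/240100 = -1154.21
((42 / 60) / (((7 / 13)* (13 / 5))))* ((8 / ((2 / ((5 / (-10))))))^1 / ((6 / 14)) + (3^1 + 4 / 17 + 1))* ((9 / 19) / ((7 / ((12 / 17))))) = -0.01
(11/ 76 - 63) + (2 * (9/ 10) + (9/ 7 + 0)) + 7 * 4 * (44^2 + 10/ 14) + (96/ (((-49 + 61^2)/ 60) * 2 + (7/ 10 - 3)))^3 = 249608518130582293/ 4607980778660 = 54168.74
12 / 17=0.71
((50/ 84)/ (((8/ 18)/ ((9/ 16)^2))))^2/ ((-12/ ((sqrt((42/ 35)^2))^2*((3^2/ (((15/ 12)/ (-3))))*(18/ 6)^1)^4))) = -7625597484987/ 20070400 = -379942.48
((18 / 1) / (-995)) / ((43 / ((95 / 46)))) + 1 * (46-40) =1180695 / 196811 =6.00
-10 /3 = -3.33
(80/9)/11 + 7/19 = 2213/1881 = 1.18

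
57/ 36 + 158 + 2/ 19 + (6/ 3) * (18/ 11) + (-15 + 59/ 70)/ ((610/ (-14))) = 624520889/ 3824700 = 163.29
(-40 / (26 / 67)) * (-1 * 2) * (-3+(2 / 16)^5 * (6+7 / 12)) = -395155615 / 638976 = -618.42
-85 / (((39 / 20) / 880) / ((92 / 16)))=-8602000 / 39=-220564.10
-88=-88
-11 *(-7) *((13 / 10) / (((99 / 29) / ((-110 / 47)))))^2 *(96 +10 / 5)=1072505434 / 178929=5994.03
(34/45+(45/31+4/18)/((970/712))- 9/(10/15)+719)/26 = 38293289/1407276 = 27.21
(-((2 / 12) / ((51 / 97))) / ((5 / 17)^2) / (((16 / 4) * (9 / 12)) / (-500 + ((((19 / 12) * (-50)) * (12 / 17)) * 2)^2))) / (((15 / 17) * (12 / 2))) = -672307 / 243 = -2766.70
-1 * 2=-2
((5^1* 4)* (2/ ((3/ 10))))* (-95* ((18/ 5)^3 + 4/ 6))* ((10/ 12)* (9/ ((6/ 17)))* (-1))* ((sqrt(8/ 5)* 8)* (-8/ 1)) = -2934762496* sqrt(10)/ 9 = -1031170431.00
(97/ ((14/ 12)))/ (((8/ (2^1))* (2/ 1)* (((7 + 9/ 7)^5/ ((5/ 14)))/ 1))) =499065/ 5250854144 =0.00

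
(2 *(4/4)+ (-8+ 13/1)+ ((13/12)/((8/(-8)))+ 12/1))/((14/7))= 215/24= 8.96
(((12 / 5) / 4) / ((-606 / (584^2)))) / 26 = -85264 / 6565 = -12.99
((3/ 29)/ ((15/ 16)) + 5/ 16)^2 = 962361/ 5382400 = 0.18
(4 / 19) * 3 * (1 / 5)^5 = 12 / 59375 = 0.00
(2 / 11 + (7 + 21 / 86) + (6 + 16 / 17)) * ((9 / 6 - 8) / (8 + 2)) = -3003689 / 321640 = -9.34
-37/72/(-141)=37/10152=0.00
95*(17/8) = 1615/8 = 201.88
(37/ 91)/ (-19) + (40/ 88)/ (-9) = -12308/ 171171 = -0.07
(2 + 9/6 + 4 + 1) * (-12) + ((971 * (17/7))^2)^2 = 74245922063895499/2401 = 30922916311493.34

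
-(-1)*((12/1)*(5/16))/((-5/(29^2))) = -2523/4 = -630.75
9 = 9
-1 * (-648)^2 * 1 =-419904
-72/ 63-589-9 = -4194/ 7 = -599.14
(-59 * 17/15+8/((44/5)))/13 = -10883/2145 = -5.07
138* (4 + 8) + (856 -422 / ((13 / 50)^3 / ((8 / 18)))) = -161330224 / 19773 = -8159.12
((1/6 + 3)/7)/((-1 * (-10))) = 19/420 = 0.05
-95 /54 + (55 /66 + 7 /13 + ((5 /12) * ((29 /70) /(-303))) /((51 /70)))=-0.39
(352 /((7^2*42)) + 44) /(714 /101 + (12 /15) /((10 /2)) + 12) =5216650 /2271003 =2.30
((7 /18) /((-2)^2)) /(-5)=-7 /360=-0.02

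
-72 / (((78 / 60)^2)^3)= -72000000 / 4826809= -14.92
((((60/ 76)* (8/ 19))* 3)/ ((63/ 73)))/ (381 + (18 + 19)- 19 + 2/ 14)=1460/ 504317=0.00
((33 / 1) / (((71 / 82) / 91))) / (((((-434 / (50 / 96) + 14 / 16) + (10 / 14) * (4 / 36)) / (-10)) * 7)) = 4432428000 / 744598513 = 5.95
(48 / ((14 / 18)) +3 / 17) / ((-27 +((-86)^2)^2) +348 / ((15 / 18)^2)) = 184125 / 162736338107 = 0.00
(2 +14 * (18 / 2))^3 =2097152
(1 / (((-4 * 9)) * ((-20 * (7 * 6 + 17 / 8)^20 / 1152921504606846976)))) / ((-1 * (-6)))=41538374868278621028243970633760768 / 121850657301714329870268867180888439027052499157584135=0.00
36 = 36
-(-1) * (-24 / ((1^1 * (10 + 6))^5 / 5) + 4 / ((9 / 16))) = 8388473 / 1179648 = 7.11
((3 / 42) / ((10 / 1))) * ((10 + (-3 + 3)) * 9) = 9 / 14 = 0.64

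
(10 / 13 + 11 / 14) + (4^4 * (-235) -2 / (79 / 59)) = -864979599 / 14378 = -60159.94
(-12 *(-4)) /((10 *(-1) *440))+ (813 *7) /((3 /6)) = 3130047 /275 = 11381.99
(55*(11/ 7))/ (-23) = -3.76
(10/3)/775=2/465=0.00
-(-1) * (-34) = -34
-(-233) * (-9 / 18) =-233 / 2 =-116.50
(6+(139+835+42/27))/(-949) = -8834/8541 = -1.03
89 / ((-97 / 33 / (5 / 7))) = -14685 / 679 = -21.63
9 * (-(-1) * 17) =153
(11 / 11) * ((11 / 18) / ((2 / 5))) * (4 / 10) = 11 / 18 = 0.61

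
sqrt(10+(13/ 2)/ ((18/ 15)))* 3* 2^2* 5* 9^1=90* sqrt(555)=2120.26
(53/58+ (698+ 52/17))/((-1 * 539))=-692145/531454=-1.30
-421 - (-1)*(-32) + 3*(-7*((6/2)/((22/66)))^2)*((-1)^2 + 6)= -12360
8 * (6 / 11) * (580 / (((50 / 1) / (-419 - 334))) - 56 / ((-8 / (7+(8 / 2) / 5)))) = -2083248 / 55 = -37877.24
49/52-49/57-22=-64963/2964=-21.92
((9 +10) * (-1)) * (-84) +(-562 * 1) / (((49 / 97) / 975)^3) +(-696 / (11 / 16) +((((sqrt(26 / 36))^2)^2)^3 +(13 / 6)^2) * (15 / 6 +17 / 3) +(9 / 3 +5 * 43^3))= -1067196245863084633365913117 / 264099273330816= -4040890504557.71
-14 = -14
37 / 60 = 0.62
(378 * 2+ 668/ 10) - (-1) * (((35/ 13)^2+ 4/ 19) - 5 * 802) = -51050741/ 16055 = -3179.74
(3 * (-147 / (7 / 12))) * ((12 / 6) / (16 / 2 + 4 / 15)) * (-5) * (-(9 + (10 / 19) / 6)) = -4895100 / 589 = -8310.87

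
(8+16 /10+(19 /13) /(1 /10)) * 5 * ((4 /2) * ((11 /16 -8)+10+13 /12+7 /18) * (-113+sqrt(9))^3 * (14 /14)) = -156862675750 /117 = -1340706630.34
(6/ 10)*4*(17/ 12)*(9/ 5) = 153/ 25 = 6.12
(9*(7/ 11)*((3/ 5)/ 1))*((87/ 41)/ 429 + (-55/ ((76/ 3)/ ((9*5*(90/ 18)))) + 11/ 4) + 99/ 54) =-20376032607/ 12253670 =-1662.85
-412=-412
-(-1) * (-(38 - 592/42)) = -502/21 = -23.90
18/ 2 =9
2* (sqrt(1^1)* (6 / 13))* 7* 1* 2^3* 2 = 1344 / 13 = 103.38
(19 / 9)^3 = 6859 / 729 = 9.41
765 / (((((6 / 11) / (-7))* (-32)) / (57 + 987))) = 5124735 / 16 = 320295.94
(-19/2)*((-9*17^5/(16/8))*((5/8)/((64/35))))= 42489220725/2048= 20746689.81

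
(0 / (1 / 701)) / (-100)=0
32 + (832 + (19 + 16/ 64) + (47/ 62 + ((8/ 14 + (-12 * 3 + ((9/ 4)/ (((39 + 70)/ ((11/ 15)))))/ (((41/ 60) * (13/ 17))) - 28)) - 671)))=149.61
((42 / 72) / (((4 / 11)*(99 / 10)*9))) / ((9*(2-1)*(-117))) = -35 / 2047032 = -0.00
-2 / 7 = -0.29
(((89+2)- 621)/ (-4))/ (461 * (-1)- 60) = -0.25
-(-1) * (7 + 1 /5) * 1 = 36 /5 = 7.20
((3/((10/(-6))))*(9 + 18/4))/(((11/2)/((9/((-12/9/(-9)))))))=-59049/220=-268.40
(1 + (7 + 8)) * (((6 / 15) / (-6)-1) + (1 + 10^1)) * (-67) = -159728 / 15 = -10648.53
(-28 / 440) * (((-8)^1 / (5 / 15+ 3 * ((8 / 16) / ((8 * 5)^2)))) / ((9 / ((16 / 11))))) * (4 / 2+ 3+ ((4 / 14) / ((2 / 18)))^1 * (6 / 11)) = 20193280 / 12813537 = 1.58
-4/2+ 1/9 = -17/9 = -1.89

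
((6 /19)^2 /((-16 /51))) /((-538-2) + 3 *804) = -51 /300352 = -0.00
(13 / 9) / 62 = 13 / 558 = 0.02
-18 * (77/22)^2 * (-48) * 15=158760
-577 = -577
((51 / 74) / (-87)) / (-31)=17 / 66526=0.00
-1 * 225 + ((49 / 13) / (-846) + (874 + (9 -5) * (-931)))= -33818899 / 10998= -3075.00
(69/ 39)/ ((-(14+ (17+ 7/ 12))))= -276/ 4927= -0.06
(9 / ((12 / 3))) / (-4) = -9 / 16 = -0.56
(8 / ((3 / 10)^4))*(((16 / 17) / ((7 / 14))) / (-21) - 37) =-1059280000 / 28917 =-36631.74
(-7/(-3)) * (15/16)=35/16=2.19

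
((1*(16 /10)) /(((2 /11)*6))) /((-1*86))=-0.02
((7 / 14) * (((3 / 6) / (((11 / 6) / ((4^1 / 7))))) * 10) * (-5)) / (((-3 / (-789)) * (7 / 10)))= -789000 / 539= -1463.82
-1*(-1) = 1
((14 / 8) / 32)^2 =0.00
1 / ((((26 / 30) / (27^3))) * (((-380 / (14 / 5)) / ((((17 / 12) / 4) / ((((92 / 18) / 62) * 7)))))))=-93356469 / 908960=-102.71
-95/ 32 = -2.97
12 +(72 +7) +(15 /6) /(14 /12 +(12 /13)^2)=188812 /2047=92.24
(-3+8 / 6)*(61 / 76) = -305 / 228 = -1.34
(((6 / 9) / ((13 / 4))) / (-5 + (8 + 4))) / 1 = 8 / 273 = 0.03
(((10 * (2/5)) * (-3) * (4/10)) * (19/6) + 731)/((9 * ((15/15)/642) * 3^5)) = 255302/1215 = 210.13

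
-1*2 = -2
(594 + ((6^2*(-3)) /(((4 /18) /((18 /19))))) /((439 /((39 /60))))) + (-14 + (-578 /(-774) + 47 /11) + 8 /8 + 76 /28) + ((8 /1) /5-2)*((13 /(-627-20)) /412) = 97404071637713089 /165638510612190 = 588.05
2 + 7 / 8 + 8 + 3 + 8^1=175 / 8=21.88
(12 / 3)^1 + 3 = 7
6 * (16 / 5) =96 / 5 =19.20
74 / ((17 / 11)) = 814 / 17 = 47.88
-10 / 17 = -0.59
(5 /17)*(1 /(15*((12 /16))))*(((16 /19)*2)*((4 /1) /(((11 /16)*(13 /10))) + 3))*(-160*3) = -21893120 /138567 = -158.00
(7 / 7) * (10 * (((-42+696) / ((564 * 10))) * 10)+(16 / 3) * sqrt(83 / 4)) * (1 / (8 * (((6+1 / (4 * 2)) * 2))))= 545 / 4606+4 * sqrt(83) / 147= 0.37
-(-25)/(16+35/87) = 1.52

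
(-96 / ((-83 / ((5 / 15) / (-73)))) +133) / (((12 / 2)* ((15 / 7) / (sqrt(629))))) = 125349* sqrt(629) / 12118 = 259.43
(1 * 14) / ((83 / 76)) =12.82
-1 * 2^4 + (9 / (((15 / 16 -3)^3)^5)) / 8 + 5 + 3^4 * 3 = 232.00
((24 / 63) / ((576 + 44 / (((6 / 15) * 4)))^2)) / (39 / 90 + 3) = 320 / 1050388129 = 0.00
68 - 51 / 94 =6341 / 94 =67.46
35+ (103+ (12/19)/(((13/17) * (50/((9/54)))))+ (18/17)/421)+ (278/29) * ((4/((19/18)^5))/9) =23593320741284621/167024577117775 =141.26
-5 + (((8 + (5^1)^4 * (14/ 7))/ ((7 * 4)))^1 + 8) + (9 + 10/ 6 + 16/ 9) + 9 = 8741/ 126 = 69.37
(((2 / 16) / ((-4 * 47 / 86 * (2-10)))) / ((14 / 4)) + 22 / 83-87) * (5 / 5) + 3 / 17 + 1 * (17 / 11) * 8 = -74.19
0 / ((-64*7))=0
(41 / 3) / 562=41 / 1686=0.02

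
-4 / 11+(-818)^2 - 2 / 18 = 66243229 / 99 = 669123.53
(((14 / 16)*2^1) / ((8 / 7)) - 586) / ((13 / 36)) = -168327 / 104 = -1618.53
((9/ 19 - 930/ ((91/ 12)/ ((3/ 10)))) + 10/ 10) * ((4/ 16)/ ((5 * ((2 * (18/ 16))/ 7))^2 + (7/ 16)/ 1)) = -53431/ 18278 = -2.92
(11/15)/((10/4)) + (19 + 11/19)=28318/1425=19.87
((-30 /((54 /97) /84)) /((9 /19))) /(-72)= 64505 /486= 132.73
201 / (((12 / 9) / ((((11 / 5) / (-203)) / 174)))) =-2211 / 235480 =-0.01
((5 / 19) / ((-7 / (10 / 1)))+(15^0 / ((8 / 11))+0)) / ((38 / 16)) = 1063 / 2527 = 0.42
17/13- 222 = -2869/13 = -220.69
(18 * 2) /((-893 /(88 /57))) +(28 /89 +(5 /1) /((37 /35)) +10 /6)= 1114445942 /167616993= 6.65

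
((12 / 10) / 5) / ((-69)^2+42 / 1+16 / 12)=18 / 360325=0.00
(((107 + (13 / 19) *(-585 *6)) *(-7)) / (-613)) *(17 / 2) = -5188043 / 23294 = -222.72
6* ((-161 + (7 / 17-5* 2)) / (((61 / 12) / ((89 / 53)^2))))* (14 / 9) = -2572740800 / 2912933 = -883.21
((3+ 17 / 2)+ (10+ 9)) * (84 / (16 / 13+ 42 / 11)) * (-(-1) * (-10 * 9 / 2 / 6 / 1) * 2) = -2747745 / 361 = -7611.48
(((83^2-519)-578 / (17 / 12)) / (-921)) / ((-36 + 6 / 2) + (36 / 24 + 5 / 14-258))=1897 / 84732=0.02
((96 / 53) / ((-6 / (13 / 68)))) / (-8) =13 / 1802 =0.01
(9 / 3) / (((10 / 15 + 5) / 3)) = 27 / 17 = 1.59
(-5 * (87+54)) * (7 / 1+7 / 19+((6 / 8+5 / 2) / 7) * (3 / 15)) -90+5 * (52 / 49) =-19904389 / 3724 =-5344.90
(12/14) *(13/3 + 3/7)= 200/49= 4.08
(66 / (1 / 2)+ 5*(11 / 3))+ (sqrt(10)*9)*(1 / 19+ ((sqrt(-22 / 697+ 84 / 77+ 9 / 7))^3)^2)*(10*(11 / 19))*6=451 / 3+ 20537534695198703040*sqrt(10) / 5073235544258959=12951.90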